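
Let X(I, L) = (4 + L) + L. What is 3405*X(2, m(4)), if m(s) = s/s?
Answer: 20430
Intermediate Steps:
m(s) = 1
X(I, L) = 4 + 2*L
3405*X(2, m(4)) = 3405*(4 + 2*1) = 3405*(4 + 2) = 3405*6 = 20430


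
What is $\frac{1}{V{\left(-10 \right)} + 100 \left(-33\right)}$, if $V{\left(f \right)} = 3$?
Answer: $- \frac{1}{3297} \approx -0.00030331$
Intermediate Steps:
$\frac{1}{V{\left(-10 \right)} + 100 \left(-33\right)} = \frac{1}{3 + 100 \left(-33\right)} = \frac{1}{3 - 3300} = \frac{1}{-3297} = - \frac{1}{3297}$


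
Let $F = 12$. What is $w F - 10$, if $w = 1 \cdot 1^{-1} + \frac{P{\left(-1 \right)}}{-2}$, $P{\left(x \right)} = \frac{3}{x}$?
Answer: $20$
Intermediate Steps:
$w = \frac{5}{2}$ ($w = 1 \cdot 1^{-1} + \frac{3 \frac{1}{-1}}{-2} = 1 \cdot 1 + 3 \left(-1\right) \left(- \frac{1}{2}\right) = 1 - - \frac{3}{2} = 1 + \frac{3}{2} = \frac{5}{2} \approx 2.5$)
$w F - 10 = \frac{5}{2} \cdot 12 - 10 = 30 - 10 = 20$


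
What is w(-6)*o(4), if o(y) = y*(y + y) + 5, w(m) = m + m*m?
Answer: 1110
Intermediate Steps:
w(m) = m + m**2
o(y) = 5 + 2*y**2 (o(y) = y*(2*y) + 5 = 2*y**2 + 5 = 5 + 2*y**2)
w(-6)*o(4) = (-6*(1 - 6))*(5 + 2*4**2) = (-6*(-5))*(5 + 2*16) = 30*(5 + 32) = 30*37 = 1110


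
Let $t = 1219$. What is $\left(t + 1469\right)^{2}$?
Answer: $7225344$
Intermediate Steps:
$\left(t + 1469\right)^{2} = \left(1219 + 1469\right)^{2} = 2688^{2} = 7225344$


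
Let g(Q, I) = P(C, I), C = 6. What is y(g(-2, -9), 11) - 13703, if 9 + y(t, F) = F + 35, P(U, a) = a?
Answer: -13666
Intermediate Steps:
g(Q, I) = I
y(t, F) = 26 + F (y(t, F) = -9 + (F + 35) = -9 + (35 + F) = 26 + F)
y(g(-2, -9), 11) - 13703 = (26 + 11) - 13703 = 37 - 13703 = -13666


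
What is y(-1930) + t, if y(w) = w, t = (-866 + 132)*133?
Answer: -99552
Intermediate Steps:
t = -97622 (t = -734*133 = -97622)
y(-1930) + t = -1930 - 97622 = -99552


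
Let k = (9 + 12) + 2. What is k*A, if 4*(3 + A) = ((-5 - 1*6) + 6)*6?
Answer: -483/2 ≈ -241.50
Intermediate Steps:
A = -21/2 (A = -3 + (((-5 - 1*6) + 6)*6)/4 = -3 + (((-5 - 6) + 6)*6)/4 = -3 + ((-11 + 6)*6)/4 = -3 + (-5*6)/4 = -3 + (1/4)*(-30) = -3 - 15/2 = -21/2 ≈ -10.500)
k = 23 (k = 21 + 2 = 23)
k*A = 23*(-21/2) = -483/2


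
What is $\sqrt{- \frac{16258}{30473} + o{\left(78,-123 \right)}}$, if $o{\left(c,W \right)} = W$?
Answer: $\frac{i \sqrt{114713688701}}{30473} \approx 11.115 i$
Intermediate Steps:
$\sqrt{- \frac{16258}{30473} + o{\left(78,-123 \right)}} = \sqrt{- \frac{16258}{30473} - 123} = \sqrt{- \frac{3764437}{30473}} = \frac{i \sqrt{114713688701}}{30473}$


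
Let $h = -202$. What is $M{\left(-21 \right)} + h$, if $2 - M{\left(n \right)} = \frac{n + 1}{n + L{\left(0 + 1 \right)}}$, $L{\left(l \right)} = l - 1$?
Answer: $- \frac{4220}{21} \approx -200.95$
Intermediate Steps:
$L{\left(l \right)} = -1 + l$ ($L{\left(l \right)} = l - 1 = -1 + l$)
$M{\left(n \right)} = 2 - \frac{1 + n}{n}$ ($M{\left(n \right)} = 2 - \frac{n + 1}{n + \left(-1 + \left(0 + 1\right)\right)} = 2 - \frac{1 + n}{n + \left(-1 + 1\right)} = 2 - \frac{1 + n}{n + 0} = 2 - \frac{1 + n}{n}$)
$M{\left(-21 \right)} + h = \frac{-1 - 21}{-21} - 202 = \left(- \frac{1}{21}\right) \left(-22\right) - 202 = \frac{22}{21} - 202 = - \frac{4220}{21}$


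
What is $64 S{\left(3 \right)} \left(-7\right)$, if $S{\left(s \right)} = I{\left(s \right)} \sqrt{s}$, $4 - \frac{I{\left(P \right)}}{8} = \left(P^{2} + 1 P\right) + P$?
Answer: $39424 \sqrt{3} \approx 68284.0$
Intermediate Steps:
$I{\left(P \right)} = 32 - 16 P - 8 P^{2}$ ($I{\left(P \right)} = 32 - 8 \left(\left(P^{2} + 1 P\right) + P\right) = 32 - 8 \left(\left(P^{2} + P\right) + P\right) = 32 - 8 \left(\left(P + P^{2}\right) + P\right) = 32 - 8 \left(P^{2} + 2 P\right) = 32 - \left(8 P^{2} + 16 P\right) = 32 - 16 P - 8 P^{2}$)
$S{\left(s \right)} = \sqrt{s} \left(32 - 16 s - 8 s^{2}\right)$ ($S{\left(s \right)} = \left(32 - 16 s - 8 s^{2}\right) \sqrt{s} = \sqrt{s} \left(32 - 16 s - 8 s^{2}\right)$)
$64 S{\left(3 \right)} \left(-7\right) = 64 \cdot 8 \sqrt{3} \left(4 - 3^{2} - 6\right) \left(-7\right) = 64 \cdot 8 \sqrt{3} \left(4 - 9 - 6\right) \left(-7\right) = 64 \cdot 8 \sqrt{3} \left(-11\right) \left(-7\right) = 64 \left(- 88 \sqrt{3}\right) \left(-7\right) = - 5632 \sqrt{3} \left(-7\right) = 39424 \sqrt{3}$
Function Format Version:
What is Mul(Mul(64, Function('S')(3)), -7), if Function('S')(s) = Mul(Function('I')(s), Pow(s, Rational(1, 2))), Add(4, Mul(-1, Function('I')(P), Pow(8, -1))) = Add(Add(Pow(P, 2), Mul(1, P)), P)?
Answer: Mul(39424, Pow(3, Rational(1, 2))) ≈ 68284.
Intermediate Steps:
Function('I')(P) = Add(32, Mul(-16, P), Mul(-8, Pow(P, 2))) (Function('I')(P) = Add(32, Mul(-8, Add(Add(Pow(P, 2), Mul(1, P)), P))) = Add(32, Mul(-8, Add(Add(Pow(P, 2), P), P))) = Add(32, Mul(-8, Add(Add(P, Pow(P, 2)), P))) = Add(32, Mul(-8, Add(Pow(P, 2), Mul(2, P)))) = Add(32, Add(Mul(-16, P), Mul(-8, Pow(P, 2)))) = Add(32, Mul(-16, P), Mul(-8, Pow(P, 2))))
Function('S')(s) = Mul(Pow(s, Rational(1, 2)), Add(32, Mul(-16, s), Mul(-8, Pow(s, 2)))) (Function('S')(s) = Mul(Add(32, Mul(-16, s), Mul(-8, Pow(s, 2))), Pow(s, Rational(1, 2))) = Mul(Pow(s, Rational(1, 2)), Add(32, Mul(-16, s), Mul(-8, Pow(s, 2)))))
Mul(Mul(64, Function('S')(3)), -7) = Mul(Mul(64, Mul(8, Pow(3, Rational(1, 2)), Add(4, Mul(-1, Pow(3, 2)), Mul(-2, 3)))), -7) = Mul(Mul(64, Mul(8, Pow(3, Rational(1, 2)), Add(4, Mul(-1, 9), -6))), -7) = Mul(Mul(64, Mul(8, Pow(3, Rational(1, 2)), Add(4, -9, -6))), -7) = Mul(Mul(64, Mul(8, Pow(3, Rational(1, 2)), -11)), -7) = Mul(Mul(64, Mul(-88, Pow(3, Rational(1, 2)))), -7) = Mul(Mul(-5632, Pow(3, Rational(1, 2))), -7) = Mul(39424, Pow(3, Rational(1, 2)))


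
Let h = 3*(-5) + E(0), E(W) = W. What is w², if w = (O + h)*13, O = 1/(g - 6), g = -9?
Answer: 8631844/225 ≈ 38364.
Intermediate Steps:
O = -1/15 (O = 1/(-9 - 6) = 1/(-15) = -1/15 ≈ -0.066667)
h = -15 (h = 3*(-5) + 0 = -15 + 0 = -15)
w = -2938/15 (w = (-1/15 - 15)*13 = -226/15*13 = -2938/15 ≈ -195.87)
w² = (-2938/15)² = 8631844/225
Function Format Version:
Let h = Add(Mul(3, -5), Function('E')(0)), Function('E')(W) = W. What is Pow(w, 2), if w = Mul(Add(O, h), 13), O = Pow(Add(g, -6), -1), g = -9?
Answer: Rational(8631844, 225) ≈ 38364.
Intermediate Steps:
O = Rational(-1, 15) (O = Pow(Add(-9, -6), -1) = Pow(-15, -1) = Rational(-1, 15) ≈ -0.066667)
h = -15 (h = Add(Mul(3, -5), 0) = Add(-15, 0) = -15)
w = Rational(-2938, 15) (w = Mul(Add(Rational(-1, 15), -15), 13) = Mul(Rational(-226, 15), 13) = Rational(-2938, 15) ≈ -195.87)
Pow(w, 2) = Pow(Rational(-2938, 15), 2) = Rational(8631844, 225)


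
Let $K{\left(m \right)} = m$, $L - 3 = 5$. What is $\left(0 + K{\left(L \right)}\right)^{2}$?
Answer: $64$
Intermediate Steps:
$L = 8$ ($L = 3 + 5 = 8$)
$\left(0 + K{\left(L \right)}\right)^{2} = \left(0 + 8\right)^{2} = 8^{2} = 64$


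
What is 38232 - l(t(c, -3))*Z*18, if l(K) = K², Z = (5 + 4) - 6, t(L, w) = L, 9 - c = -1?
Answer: 32832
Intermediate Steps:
c = 10 (c = 9 - 1*(-1) = 9 + 1 = 10)
Z = 3 (Z = 9 - 6 = 3)
38232 - l(t(c, -3))*Z*18 = 38232 - 10²*3*18 = 38232 - 100*3*18 = 38232 - 300*18 = 38232 - 1*5400 = 38232 - 5400 = 32832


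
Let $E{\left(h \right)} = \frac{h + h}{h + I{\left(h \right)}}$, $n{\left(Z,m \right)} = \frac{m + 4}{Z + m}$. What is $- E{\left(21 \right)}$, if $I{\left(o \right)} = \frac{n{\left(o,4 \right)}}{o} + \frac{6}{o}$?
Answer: $- \frac{22050}{11183} \approx -1.9717$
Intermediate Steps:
$n{\left(Z,m \right)} = \frac{4 + m}{Z + m}$
$I{\left(o \right)} = \frac{6}{o} + \frac{8}{o \left(4 + o\right)}$ ($I{\left(o \right)} = \frac{\frac{1}{o + 4} \left(4 + 4\right)}{o} + \frac{6}{o} = \frac{\frac{1}{4 + o} 8}{o} + \frac{6}{o} = \frac{8 \frac{1}{4 + o}}{o} + \frac{6}{o} = \frac{8}{o \left(4 + o\right)} + \frac{6}{o} = \frac{6}{o} + \frac{8}{o \left(4 + o\right)}$)
$E{\left(h \right)} = \frac{2 h}{h + \frac{2 \left(16 + 3 h\right)}{h \left(4 + h\right)}}$ ($E{\left(h \right)} = \frac{h + h}{h + \frac{2 \left(16 + 3 h\right)}{h \left(4 + h\right)}} = \frac{2 h}{h + \frac{2 \left(16 + 3 h\right)}{h \left(4 + h\right)}}$)
$- E{\left(21 \right)} = - \frac{2 \cdot 21^{2} \left(4 + 21\right)}{32 + 6 \cdot 21 + 21^{2} \left(4 + 21\right)} = - \frac{2 \cdot 441 \cdot 25}{32 + 126 + 441 \cdot 25} = - \frac{2 \cdot 441 \cdot 25}{32 + 126 + 11025} = - \frac{2 \cdot 441 \cdot 25}{11183} = \left(-1\right) \frac{22050}{11183} = - \frac{22050}{11183}$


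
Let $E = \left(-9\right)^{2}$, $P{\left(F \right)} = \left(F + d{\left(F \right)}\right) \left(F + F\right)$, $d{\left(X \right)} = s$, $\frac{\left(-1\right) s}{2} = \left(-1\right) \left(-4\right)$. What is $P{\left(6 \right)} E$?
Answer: $-1944$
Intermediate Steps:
$s = -8$ ($s = - 2 \left(\left(-1\right) \left(-4\right)\right) = \left(-2\right) 4 = -8$)
$d{\left(X \right)} = -8$
$P{\left(F \right)} = 2 F \left(-8 + F\right)$ ($P{\left(F \right)} = \left(F - 8\right) \left(F + F\right) = \left(-8 + F\right) 2 F = 2 F \left(-8 + F\right)$)
$E = 81$
$P{\left(6 \right)} E = 2 \cdot 6 \left(-8 + 6\right) 81 = 2 \cdot 6 \left(-2\right) 81 = \left(-24\right) 81 = -1944$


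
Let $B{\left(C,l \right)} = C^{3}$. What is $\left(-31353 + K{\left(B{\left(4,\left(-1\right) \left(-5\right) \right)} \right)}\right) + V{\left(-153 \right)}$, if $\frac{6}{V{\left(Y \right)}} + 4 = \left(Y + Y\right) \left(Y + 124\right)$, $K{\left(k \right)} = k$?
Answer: $- \frac{138766712}{4435} \approx -31289.0$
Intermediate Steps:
$V{\left(Y \right)} = \frac{6}{-4 + 2 Y \left(124 + Y\right)}$ ($V{\left(Y \right)} = \frac{6}{-4 + \left(Y + Y\right) \left(Y + 124\right)} = \frac{6}{-4 + 2 Y \left(124 + Y\right)}$)
$\left(-31353 + K{\left(B{\left(4,\left(-1\right) \left(-5\right) \right)} \right)}\right) + V{\left(-153 \right)} = \left(-31353 + 4^{3}\right) + \frac{3}{-2 + \left(-153\right)^{2} + 124 \left(-153\right)} = \left(-31353 + 64\right) + \frac{3}{-2 + 23409 - 18972} = -31289 + \frac{3}{4435} = - \frac{138766712}{4435}$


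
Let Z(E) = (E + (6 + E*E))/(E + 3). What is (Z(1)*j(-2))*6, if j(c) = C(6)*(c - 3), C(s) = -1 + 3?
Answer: -120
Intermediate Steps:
C(s) = 2
j(c) = -6 + 2*c (j(c) = 2*(c - 3) = 2*(-3 + c) = -6 + 2*c)
Z(E) = (6 + E + E**2)/(3 + E) (Z(E) = (E + (6 + E**2))/(3 + E) = (6 + E + E**2)/(3 + E))
(Z(1)*j(-2))*6 = (((6 + 1 + 1**2)/(3 + 1))*(-6 + 2*(-2)))*6 = (((6 + 1 + 1)/4)*(-6 - 4))*6 = (((1/4)*8)*(-10))*6 = (2*(-10))*6 = -20*6 = -120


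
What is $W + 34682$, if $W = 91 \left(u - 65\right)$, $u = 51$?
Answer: $33408$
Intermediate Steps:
$W = -1274$ ($W = 91 \left(51 - 65\right) = 91 \left(-14\right) = -1274$)
$W + 34682 = -1274 + 34682 = 33408$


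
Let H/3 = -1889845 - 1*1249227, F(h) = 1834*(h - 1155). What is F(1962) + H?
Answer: -7937178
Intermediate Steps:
F(h) = -2118270 + 1834*h (F(h) = 1834*(-1155 + h) = -2118270 + 1834*h)
H = -9417216 (H = 3*(-1889845 - 1*1249227) = 3*(-1889845 - 1249227) = 3*(-3139072) = -9417216)
F(1962) + H = (-2118270 + 1834*1962) - 9417216 = (-2118270 + 3598308) - 9417216 = 1480038 - 9417216 = -7937178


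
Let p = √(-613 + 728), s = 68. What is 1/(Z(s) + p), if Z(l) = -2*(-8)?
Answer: 16/141 - √115/141 ≈ 0.037420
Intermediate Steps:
Z(l) = 16
p = √115 ≈ 10.724
1/(Z(s) + p) = 1/(16 + √115)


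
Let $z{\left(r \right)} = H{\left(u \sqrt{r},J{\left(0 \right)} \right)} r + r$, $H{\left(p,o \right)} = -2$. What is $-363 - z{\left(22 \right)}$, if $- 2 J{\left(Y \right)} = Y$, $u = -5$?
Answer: $-341$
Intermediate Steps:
$J{\left(Y \right)} = - \frac{Y}{2}$
$z{\left(r \right)} = - r$ ($z{\left(r \right)} = - 2 r + r = - r$)
$-363 - z{\left(22 \right)} = -363 - \left(-1\right) 22 = -363 - -22 = -363 + 22 = -341$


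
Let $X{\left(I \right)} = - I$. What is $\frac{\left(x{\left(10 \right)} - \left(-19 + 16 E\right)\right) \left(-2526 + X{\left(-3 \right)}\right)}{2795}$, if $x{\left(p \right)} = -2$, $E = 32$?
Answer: $\frac{249777}{559} \approx 446.83$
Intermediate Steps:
$\frac{\left(x{\left(10 \right)} - \left(-19 + 16 E\right)\right) \left(-2526 + X{\left(-3 \right)}\right)}{2795} = \frac{\left(-2 + \left(19 - 512\right)\right) \left(-2526 - -3\right)}{2795} = \left(-2 + \left(19 - 512\right)\right) \left(-2526 + 3\right) \frac{1}{2795} = \left(-2 - 493\right) \left(-2523\right) \frac{1}{2795} = \left(-495\right) \left(-2523\right) \frac{1}{2795} = 1248885 \cdot \frac{1}{2795} = \frac{249777}{559}$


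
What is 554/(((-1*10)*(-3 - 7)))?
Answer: 277/50 ≈ 5.5400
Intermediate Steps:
554/(((-1*10)*(-3 - 7))) = 554/((-10*(-10))) = 554/100 = 554*(1/100) = 277/50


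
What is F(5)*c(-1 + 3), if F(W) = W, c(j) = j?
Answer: 10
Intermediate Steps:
F(5)*c(-1 + 3) = 5*(-1 + 3) = 5*2 = 10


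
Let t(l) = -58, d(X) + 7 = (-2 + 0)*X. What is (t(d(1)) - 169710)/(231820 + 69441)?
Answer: -169768/301261 ≈ -0.56352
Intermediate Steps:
d(X) = -7 - 2*X (d(X) = -7 + (-2 + 0)*X = -7 - 2*X)
(t(d(1)) - 169710)/(231820 + 69441) = (-58 - 169710)/(231820 + 69441) = -169768/301261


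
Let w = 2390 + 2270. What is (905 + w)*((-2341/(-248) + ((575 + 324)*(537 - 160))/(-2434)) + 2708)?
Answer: 4330350619245/301816 ≈ 1.4348e+7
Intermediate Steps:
w = 4660
(905 + w)*((-2341/(-248) + ((575 + 324)*(537 - 160))/(-2434)) + 2708) = (905 + 4660)*((-2341/(-248) + ((575 + 324)*(537 - 160))/(-2434)) + 2708) = 5565*((-2341*(-1/248) + (899*377)*(-1/2434)) + 2708) = 5565*((2341/248 + 338923*(-1/2434)) + 2708) = 5565*((2341/248 - 338923/2434) + 2708) = 5565*(-39177455/301816 + 2708) = 5565*(778140273/301816) = 4330350619245/301816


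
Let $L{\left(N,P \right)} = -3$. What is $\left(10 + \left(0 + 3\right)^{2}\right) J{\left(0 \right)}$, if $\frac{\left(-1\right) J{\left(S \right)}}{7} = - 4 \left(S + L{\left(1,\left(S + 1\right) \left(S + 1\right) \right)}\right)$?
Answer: $-1596$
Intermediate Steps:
$J{\left(S \right)} = -84 + 28 S$ ($J{\left(S \right)} = - 7 \left(- 4 \left(S - 3\right)\right) = - 7 \left(- 4 \left(-3 + S\right)\right) = - 7 \left(12 - 4 S\right) = -84 + 28 S$)
$\left(10 + \left(0 + 3\right)^{2}\right) J{\left(0 \right)} = \left(10 + \left(0 + 3\right)^{2}\right) \left(-84 + 28 \cdot 0\right) = \left(10 + 3^{2}\right) \left(-84 + 0\right) = \left(10 + 9\right) \left(-84\right) = 19 \left(-84\right) = -1596$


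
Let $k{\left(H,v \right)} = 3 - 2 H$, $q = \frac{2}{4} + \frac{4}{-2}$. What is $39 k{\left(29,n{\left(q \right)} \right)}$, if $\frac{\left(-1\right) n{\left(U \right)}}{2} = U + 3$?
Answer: $-2145$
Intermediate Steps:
$q = - \frac{3}{2}$ ($q = 2 \cdot \frac{1}{4} + 4 \left(- \frac{1}{2}\right) = \frac{1}{2} - 2 = - \frac{3}{2} \approx -1.5$)
$n{\left(U \right)} = -6 - 2 U$ ($n{\left(U \right)} = - 2 \left(U + 3\right) = - 2 \left(3 + U\right) = -6 - 2 U$)
$39 k{\left(29,n{\left(q \right)} \right)} = 39 \left(3 - 58\right) = 39 \left(-55\right) = -2145$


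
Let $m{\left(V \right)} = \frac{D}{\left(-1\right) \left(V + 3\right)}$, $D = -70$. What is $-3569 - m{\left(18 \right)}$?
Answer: $- \frac{10717}{3} \approx -3572.3$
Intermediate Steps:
$m{\left(V \right)} = - \frac{70}{-3 - V}$ ($m{\left(V \right)} = - \frac{70}{\left(-1\right) \left(V + 3\right)} = - \frac{70}{\left(-1\right) \left(3 + V\right)} = - \frac{70}{-3 - V}$)
$-3569 - m{\left(18 \right)} = -3569 - \frac{70}{3 + 18} = -3569 - \frac{70}{21} = -3569 - 70 \cdot \frac{1}{21} = -3569 - \frac{10}{3} = - \frac{10717}{3}$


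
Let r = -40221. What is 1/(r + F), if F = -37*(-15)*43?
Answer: -1/16356 ≈ -6.1140e-5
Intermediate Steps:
F = 23865 (F = 555*43 = 23865)
1/(r + F) = 1/(-40221 + 23865) = 1/(-16356) = -1/16356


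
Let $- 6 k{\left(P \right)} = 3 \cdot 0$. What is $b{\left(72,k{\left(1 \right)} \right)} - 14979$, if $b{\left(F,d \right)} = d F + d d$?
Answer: $-14979$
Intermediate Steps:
$k{\left(P \right)} = 0$ ($k{\left(P \right)} = - \frac{3 \cdot 0}{6} = \left(- \frac{1}{6}\right) 0 = 0$)
$b{\left(F,d \right)} = d^{2} + F d$ ($b{\left(F,d \right)} = F d + d^{2} = d^{2} + F d$)
$b{\left(72,k{\left(1 \right)} \right)} - 14979 = 0 \left(72 + 0\right) - 14979 = 0 \cdot 72 - 14979 = 0 - 14979 = -14979$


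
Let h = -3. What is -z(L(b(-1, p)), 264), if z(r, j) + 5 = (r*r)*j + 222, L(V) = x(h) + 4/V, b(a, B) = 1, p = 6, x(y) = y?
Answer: -481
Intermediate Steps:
L(V) = -3 + 4/V
z(r, j) = 217 + j*r² (z(r, j) = -5 + ((r*r)*j + 222) = -5 + (r²*j + 222) = -5 + (j*r² + 222) = -5 + (222 + j*r²) = 217 + j*r²)
-z(L(b(-1, p)), 264) = -(217 + 264*(-3 + 4/1)²) = -(217 + 264*(-3 + 4*1)²) = -(217 + 264*(-3 + 4)²) = -(217 + 264*1²) = -(217 + 264*1) = -(217 + 264) = -1*481 = -481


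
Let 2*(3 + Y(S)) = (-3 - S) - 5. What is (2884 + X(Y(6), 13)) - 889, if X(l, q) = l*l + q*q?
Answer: 2264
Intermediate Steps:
Y(S) = -7 - S/2 (Y(S) = -3 + ((-3 - S) - 5)/2 = -3 + (-8 - S)/2 = -3 + (-4 - S/2) = -7 - S/2)
X(l, q) = l² + q²
(2884 + X(Y(6), 13)) - 889 = (2884 + ((-7 - ½*6)² + 13²)) - 889 = (2884 + ((-7 - 3)² + 169)) - 889 = (2884 + ((-10)² + 169)) - 889 = (2884 + (100 + 169)) - 889 = (2884 + 269) - 889 = 3153 - 889 = 2264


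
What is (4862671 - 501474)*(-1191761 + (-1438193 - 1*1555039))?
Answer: -18251578916621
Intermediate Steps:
(4862671 - 501474)*(-1191761 + (-1438193 - 1*1555039)) = 4361197*(-1191761 + (-1438193 - 1555039)) = 4361197*(-1191761 - 2993232) = 4361197*(-4184993) = -18251578916621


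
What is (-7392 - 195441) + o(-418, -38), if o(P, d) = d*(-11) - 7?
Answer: -202422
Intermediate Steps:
o(P, d) = -7 - 11*d (o(P, d) = -11*d - 7 = -7 - 11*d)
(-7392 - 195441) + o(-418, -38) = (-7392 - 195441) + (-7 - 11*(-38)) = -202833 + (-7 + 418) = -202833 + 411 = -202422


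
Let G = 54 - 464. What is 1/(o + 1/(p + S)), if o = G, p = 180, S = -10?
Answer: -170/69699 ≈ -0.0024391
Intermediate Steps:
G = -410
o = -410
1/(o + 1/(p + S)) = 1/(-410 + 1/(180 - 10)) = 1/(-410 + 1/170) = 1/(-69699/170) = -170/69699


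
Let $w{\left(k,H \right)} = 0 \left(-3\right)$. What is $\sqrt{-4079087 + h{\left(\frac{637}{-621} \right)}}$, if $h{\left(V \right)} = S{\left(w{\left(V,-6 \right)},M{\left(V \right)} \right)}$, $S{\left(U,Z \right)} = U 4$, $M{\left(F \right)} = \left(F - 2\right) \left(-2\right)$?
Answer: $i \sqrt{4079087} \approx 2019.7 i$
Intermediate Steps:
$w{\left(k,H \right)} = 0$
$M{\left(F \right)} = 4 - 2 F$ ($M{\left(F \right)} = \left(-2 + F\right) \left(-2\right) = 4 - 2 F$)
$S{\left(U,Z \right)} = 4 U$
$h{\left(V \right)} = 0$ ($h{\left(V \right)} = 4 \cdot 0 = 0$)
$\sqrt{-4079087 + h{\left(\frac{637}{-621} \right)}} = \sqrt{-4079087 + 0} = \sqrt{-4079087} = i \sqrt{4079087}$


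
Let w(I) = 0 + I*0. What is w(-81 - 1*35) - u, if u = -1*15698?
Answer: 15698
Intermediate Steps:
u = -15698
w(I) = 0 (w(I) = 0 + 0 = 0)
w(-81 - 1*35) - u = 0 - 1*(-15698) = 0 + 15698 = 15698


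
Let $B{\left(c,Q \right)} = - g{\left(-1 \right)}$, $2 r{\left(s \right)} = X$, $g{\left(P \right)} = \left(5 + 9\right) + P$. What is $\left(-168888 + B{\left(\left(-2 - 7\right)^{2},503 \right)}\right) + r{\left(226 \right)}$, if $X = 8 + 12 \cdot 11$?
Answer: $-168831$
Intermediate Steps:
$g{\left(P \right)} = 14 + P$
$X = 140$ ($X = 8 + 132 = 140$)
$r{\left(s \right)} = 70$ ($r{\left(s \right)} = \frac{1}{2} \cdot 140 = 70$)
$B{\left(c,Q \right)} = -13$ ($B{\left(c,Q \right)} = - (14 - 1) = \left(-1\right) 13 = -13$)
$\left(-168888 + B{\left(\left(-2 - 7\right)^{2},503 \right)}\right) + r{\left(226 \right)} = \left(-168888 - 13\right) + 70 = -168901 + 70 = -168831$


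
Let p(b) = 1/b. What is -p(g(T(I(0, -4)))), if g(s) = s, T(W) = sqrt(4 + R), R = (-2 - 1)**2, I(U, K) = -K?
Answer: -sqrt(13)/13 ≈ -0.27735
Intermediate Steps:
R = 9 (R = (-3)**2 = 9)
T(W) = sqrt(13) (T(W) = sqrt(4 + 9) = sqrt(13))
-p(g(T(I(0, -4)))) = -1/(sqrt(13)) = -sqrt(13)/13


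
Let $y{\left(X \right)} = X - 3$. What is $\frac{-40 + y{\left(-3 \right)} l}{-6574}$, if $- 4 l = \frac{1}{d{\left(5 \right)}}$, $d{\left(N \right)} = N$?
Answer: $\frac{397}{65740} \approx 0.0060389$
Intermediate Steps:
$l = - \frac{1}{20}$ ($l = - \frac{1}{4 \cdot 5} = \left(- \frac{1}{4}\right) \frac{1}{5} = - \frac{1}{20} \approx -0.05$)
$y{\left(X \right)} = -3 + X$ ($y{\left(X \right)} = X - 3 = -3 + X$)
$\frac{-40 + y{\left(-3 \right)} l}{-6574} = \frac{-40 + \left(-3 - 3\right) \left(- \frac{1}{20}\right)}{-6574} = \left(-40 - - \frac{3}{10}\right) \left(- \frac{1}{6574}\right) = \left(-40 + \frac{3}{10}\right) \left(- \frac{1}{6574}\right) = \left(- \frac{397}{10}\right) \left(- \frac{1}{6574}\right) = \frac{397}{65740}$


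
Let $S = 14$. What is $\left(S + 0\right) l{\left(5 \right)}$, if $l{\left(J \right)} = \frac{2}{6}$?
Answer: $\frac{14}{3} \approx 4.6667$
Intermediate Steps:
$l{\left(J \right)} = \frac{1}{3}$ ($l{\left(J \right)} = 2 \cdot \frac{1}{6} = \frac{1}{3}$)
$\left(S + 0\right) l{\left(5 \right)} = \left(14 + 0\right) \frac{1}{3} = 14 \cdot \frac{1}{3} = \frac{14}{3}$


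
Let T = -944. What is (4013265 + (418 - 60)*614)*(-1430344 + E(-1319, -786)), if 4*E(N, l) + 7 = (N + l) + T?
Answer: -6057990359316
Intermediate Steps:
E(N, l) = -951/4 + N/4 + l/4 (E(N, l) = -7/4 + ((N + l) - 944)/4 = -7/4 + (-944 + N + l)/4 = -7/4 + (-236 + N/4 + l/4) = -951/4 + N/4 + l/4)
(4013265 + (418 - 60)*614)*(-1430344 + E(-1319, -786)) = (4013265 + (418 - 60)*614)*(-1430344 + (-951/4 + (¼)*(-1319) + (¼)*(-786))) = (4013265 + 358*614)*(-1430344 + (-951/4 - 1319/4 - 393/2)) = (4013265 + 219812)*(-1430344 - 764) = 4233077*(-1431108) = -6057990359316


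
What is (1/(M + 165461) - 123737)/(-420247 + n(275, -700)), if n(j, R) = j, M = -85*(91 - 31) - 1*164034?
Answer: 227243001/771278578 ≈ 0.29463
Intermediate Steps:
M = -169134 (M = -85*60 - 164034 = -5100 - 164034 = -169134)
(1/(M + 165461) - 123737)/(-420247 + n(275, -700)) = (1/(-169134 + 165461) - 123737)/(-420247 + 275) = (1/(-3673) - 123737)/(-419972) = (-1/3673 - 123737)*(-1/419972) = -454486002/3673*(-1/419972) = 227243001/771278578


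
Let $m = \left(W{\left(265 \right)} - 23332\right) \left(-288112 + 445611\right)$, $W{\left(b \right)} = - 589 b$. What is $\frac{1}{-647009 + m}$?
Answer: $- \frac{1}{28258645092} \approx -3.5387 \cdot 10^{-11}$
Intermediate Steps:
$m = -28257998083$ ($m = \left(\left(-589\right) 265 - 23332\right) \left(-288112 + 445611\right) = \left(-156085 - 23332\right) 157499 = \left(-179417\right) 157499 = -28257998083$)
$\frac{1}{-647009 + m} = \frac{1}{-647009 - 28257998083} = \frac{1}{-28258645092} = - \frac{1}{28258645092}$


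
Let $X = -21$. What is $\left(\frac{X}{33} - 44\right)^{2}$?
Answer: $\frac{241081}{121} \approx 1992.4$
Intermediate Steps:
$\left(\frac{X}{33} - 44\right)^{2} = \left(- \frac{21}{33} - 44\right)^{2} = \left(\left(-21\right) \frac{1}{33} - 44\right)^{2} = \left(- \frac{7}{11} - 44\right)^{2} = \left(- \frac{491}{11}\right)^{2} = \frac{241081}{121}$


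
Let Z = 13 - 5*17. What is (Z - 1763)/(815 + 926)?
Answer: -1835/1741 ≈ -1.0540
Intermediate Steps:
Z = -72 (Z = 13 - 85 = -72)
(Z - 1763)/(815 + 926) = (-72 - 1763)/(815 + 926) = -1835/1741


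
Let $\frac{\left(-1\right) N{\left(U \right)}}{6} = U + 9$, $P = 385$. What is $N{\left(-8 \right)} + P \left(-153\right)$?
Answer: $-58911$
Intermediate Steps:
$N{\left(U \right)} = -54 - 6 U$ ($N{\left(U \right)} = - 6 \left(U + 9\right) = - 6 \left(9 + U\right) = -54 - 6 U$)
$N{\left(-8 \right)} + P \left(-153\right) = \left(-54 - -48\right) + 385 \left(-153\right) = \left(-54 + 48\right) - 58905 = -6 - 58905 = -58911$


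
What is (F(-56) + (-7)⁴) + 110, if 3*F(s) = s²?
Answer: 10669/3 ≈ 3556.3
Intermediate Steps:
F(s) = s²/3
(F(-56) + (-7)⁴) + 110 = ((⅓)*(-56)² + (-7)⁴) + 110 = ((⅓)*3136 + 2401) + 110 = (3136/3 + 2401) + 110 = 10339/3 + 110 = 10669/3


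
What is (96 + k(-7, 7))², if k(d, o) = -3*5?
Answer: 6561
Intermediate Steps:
k(d, o) = -15
(96 + k(-7, 7))² = (96 - 15)² = 81² = 6561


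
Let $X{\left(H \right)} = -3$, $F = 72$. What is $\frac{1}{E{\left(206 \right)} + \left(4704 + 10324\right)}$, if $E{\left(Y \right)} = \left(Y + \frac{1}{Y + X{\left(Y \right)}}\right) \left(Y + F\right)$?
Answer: $\frac{203}{14676366} \approx 1.3832 \cdot 10^{-5}$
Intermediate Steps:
$E{\left(Y \right)} = \left(72 + Y\right) \left(Y + \frac{1}{-3 + Y}\right)$ ($E{\left(Y \right)} = \left(Y + \frac{1}{Y - 3}\right) \left(Y + 72\right) = \left(Y + \frac{1}{-3 + Y}\right) \left(72 + Y\right) = \left(72 + Y\right) \left(Y + \frac{1}{-3 + Y}\right)$)
$\frac{1}{E{\left(206 \right)} + \left(4704 + 10324\right)} = \frac{1}{\frac{72 + 206^{3} - 44290 + 69 \cdot 206^{2}}{-3 + 206} + \left(4704 + 10324\right)} = \frac{1}{\frac{72 + 8741816 - 44290 + 69 \cdot 42436}{203} + 15028} = \frac{1}{\frac{72 + 8741816 - 44290 + 2928084}{203} + 15028} = \frac{1}{\frac{1}{203} \cdot 11625682 + 15028} = \frac{1}{\frac{11625682}{203} + 15028} = \frac{1}{\frac{14676366}{203}} = \frac{203}{14676366}$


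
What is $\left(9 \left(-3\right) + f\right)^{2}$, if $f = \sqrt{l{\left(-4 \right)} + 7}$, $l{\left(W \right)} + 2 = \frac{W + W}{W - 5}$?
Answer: $\frac{\left(81 - \sqrt{53}\right)^{2}}{9} \approx 603.85$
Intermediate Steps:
$l{\left(W \right)} = -2 + \frac{2 W}{-5 + W}$ ($l{\left(W \right)} = -2 + \frac{W + W}{W - 5} = -2 + \frac{2 W}{-5 + W}$)
$f = \frac{\sqrt{53}}{3}$ ($f = \sqrt{\frac{10}{-5 - 4} + 7} = \sqrt{\frac{10}{-9} + 7} = \sqrt{10 \left(- \frac{1}{9}\right) + 7} = \sqrt{- \frac{10}{9} + 7} = \sqrt{\frac{53}{9}} = \frac{\sqrt{53}}{3} \approx 2.4267$)
$\left(9 \left(-3\right) + f\right)^{2} = \left(9 \left(-3\right) + \frac{\sqrt{53}}{3}\right)^{2} = \left(-27 + \frac{\sqrt{53}}{3}\right)^{2}$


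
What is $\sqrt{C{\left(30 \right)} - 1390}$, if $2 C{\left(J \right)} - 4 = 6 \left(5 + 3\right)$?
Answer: $2 i \sqrt{341} \approx 36.932 i$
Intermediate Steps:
$C{\left(J \right)} = 26$ ($C{\left(J \right)} = 2 + \frac{6 \left(5 + 3\right)}{2} = 2 + \frac{6 \cdot 8}{2} = 2 + \frac{1}{2} \cdot 48 = 2 + 24 = 26$)
$\sqrt{C{\left(30 \right)} - 1390} = \sqrt{26 - 1390} = \sqrt{-1364} = 2 i \sqrt{341}$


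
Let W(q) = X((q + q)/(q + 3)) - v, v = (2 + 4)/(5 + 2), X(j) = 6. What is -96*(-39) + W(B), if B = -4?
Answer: 26244/7 ≈ 3749.1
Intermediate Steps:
v = 6/7 ≈ 0.85714
W(q) = 36/7 (W(q) = 6 - 1*6/7 = 6 - 6/7 = 36/7)
-96*(-39) + W(B) = -96*(-39) + 36/7 = 3744 + 36/7 = 26244/7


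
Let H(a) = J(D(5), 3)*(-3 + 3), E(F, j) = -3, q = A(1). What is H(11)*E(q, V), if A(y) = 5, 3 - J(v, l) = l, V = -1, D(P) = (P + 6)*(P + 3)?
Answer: 0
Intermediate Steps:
D(P) = (3 + P)*(6 + P) (D(P) = (6 + P)*(3 + P) = (3 + P)*(6 + P))
J(v, l) = 3 - l
q = 5
H(a) = 0 (H(a) = (3 - 1*3)*(-3 + 3) = (3 - 3)*0 = 0*0 = 0)
H(11)*E(q, V) = 0*(-3) = 0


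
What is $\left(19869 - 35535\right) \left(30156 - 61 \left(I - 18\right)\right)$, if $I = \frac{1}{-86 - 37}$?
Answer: $- \frac{20074950266}{41} \approx -4.8963 \cdot 10^{8}$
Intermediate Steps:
$I = - \frac{1}{123}$ ($I = \frac{1}{-123} = - \frac{1}{123} \approx -0.0081301$)
$\left(19869 - 35535\right) \left(30156 - 61 \left(I - 18\right)\right) = \left(19869 - 35535\right) \left(30156 - 61 \left(- \frac{1}{123} - 18\right)\right) = - 15666 \left(30156 - - \frac{135115}{123}\right) = - 15666 \left(30156 + \frac{135115}{123}\right) = \left(-15666\right) \frac{3844303}{123} = - \frac{20074950266}{41}$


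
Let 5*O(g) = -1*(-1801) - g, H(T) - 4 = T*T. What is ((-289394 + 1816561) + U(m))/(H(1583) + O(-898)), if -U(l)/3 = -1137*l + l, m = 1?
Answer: 7652875/12532164 ≈ 0.61066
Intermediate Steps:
H(T) = 4 + T² (H(T) = 4 + T*T = 4 + T²)
O(g) = 1801/5 - g/5 (O(g) = (-1*(-1801) - g)/5 = (1801 - g)/5 = 1801/5 - g/5)
U(l) = 3408*l (U(l) = -3*(-1137*l + l) = -(-3408)*l = 3408*l)
((-289394 + 1816561) + U(m))/(H(1583) + O(-898)) = ((-289394 + 1816561) + 3408*1)/((4 + 1583²) + (1801/5 - ⅕*(-898))) = (1527167 + 3408)/((4 + 2505889) + (1801/5 + 898/5)) = 1530575/(2505893 + 2699/5) = 1530575/(12532164/5) = 1530575*(5/12532164) = 7652875/12532164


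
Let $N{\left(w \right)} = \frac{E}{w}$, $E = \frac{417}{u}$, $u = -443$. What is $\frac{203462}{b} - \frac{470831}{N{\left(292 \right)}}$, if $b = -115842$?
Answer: $\frac{1175889245898043}{8051019} \approx 1.4605 \cdot 10^{8}$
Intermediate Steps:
$E = - \frac{417}{443}$ ($E = \frac{417}{-443} = 417 \left(- \frac{1}{443}\right) = - \frac{417}{443} \approx -0.94131$)
$N{\left(w \right)} = - \frac{417}{443 w}$
$\frac{203462}{b} - \frac{470831}{N{\left(292 \right)}} = \frac{203462}{-115842} - \frac{470831}{\left(- \frac{417}{443}\right) \frac{1}{292}} = 203462 \left(- \frac{1}{115842}\right) - \frac{470831}{\left(- \frac{417}{443}\right) \frac{1}{292}} = - \frac{101731}{57921} - \frac{470831}{- \frac{417}{129356}} = - \frac{101731}{57921} - - \frac{60904814836}{417} = - \frac{101731}{57921} + \frac{60904814836}{417} = \frac{1175889245898043}{8051019}$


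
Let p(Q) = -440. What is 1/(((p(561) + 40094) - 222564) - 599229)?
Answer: -1/782139 ≈ -1.2785e-6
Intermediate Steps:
1/(((p(561) + 40094) - 222564) - 599229) = 1/(((-440 + 40094) - 222564) - 599229) = 1/((39654 - 222564) - 599229) = 1/(-182910 - 599229) = 1/(-782139) = -1/782139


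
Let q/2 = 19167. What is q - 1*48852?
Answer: -10518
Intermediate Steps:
q = 38334 (q = 2*19167 = 38334)
q - 1*48852 = 38334 - 1*48852 = 38334 - 48852 = -10518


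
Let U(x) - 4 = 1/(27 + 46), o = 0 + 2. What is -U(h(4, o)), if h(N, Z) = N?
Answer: -293/73 ≈ -4.0137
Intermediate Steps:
o = 2
U(x) = 293/73 (U(x) = 4 + 1/(27 + 46) = 4 + 1/73 = 293/73)
-U(h(4, o)) = -1*293/73 = -293/73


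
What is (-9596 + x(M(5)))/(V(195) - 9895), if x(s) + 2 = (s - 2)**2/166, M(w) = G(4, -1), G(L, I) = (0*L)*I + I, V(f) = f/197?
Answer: 313872023/323553920 ≈ 0.97008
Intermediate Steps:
V(f) = f/197 (V(f) = f*(1/197) = f/197)
G(L, I) = I (G(L, I) = 0*I + I = 0 + I = I)
M(w) = -1
x(s) = -2 + (-2 + s)**2/166 (x(s) = -2 + (s - 2)**2/166 = -2 + (-2 + s)**2*(1/166) = -2 + (-2 + s)**2/166)
(-9596 + x(M(5)))/(V(195) - 9895) = (-9596 + (-2 + (-2 - 1)**2/166))/((1/197)*195 - 9895) = (-9596 + (-2 + (1/166)*(-3)**2))/(195/197 - 9895) = (-9596 + (-2 + (1/166)*9))/(-1949120/197) = (-9596 + (-2 + 9/166))*(-197/1949120) = (-9596 - 323/166)*(-197/1949120) = -1593259/166*(-197/1949120) = 313872023/323553920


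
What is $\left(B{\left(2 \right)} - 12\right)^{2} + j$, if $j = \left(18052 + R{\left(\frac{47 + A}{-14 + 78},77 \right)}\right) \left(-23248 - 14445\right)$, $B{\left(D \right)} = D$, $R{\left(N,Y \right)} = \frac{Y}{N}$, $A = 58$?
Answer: $- \frac{10233044912}{15} \approx -6.822 \cdot 10^{8}$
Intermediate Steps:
$j = - \frac{10233046412}{15}$ ($j = \left(18052 + \frac{77}{\left(47 + 58\right) \frac{1}{-14 + 78}}\right) \left(-23248 - 14445\right) = \left(18052 + \frac{77}{105 \cdot \frac{1}{64}}\right) \left(-37693\right) = \left(18052 + \frac{77}{\frac{105}{64}}\right) \left(-37693\right) = \left(18052 + 77 \cdot \frac{64}{105}\right) \left(-37693\right) = \left(18052 + \frac{704}{15}\right) \left(-37693\right) = \frac{271484}{15} \left(-37693\right) = - \frac{10233046412}{15} \approx -6.822 \cdot 10^{8}$)
$\left(B{\left(2 \right)} - 12\right)^{2} + j = \left(2 - 12\right)^{2} - \frac{10233046412}{15} = \left(-10\right)^{2} - \frac{10233046412}{15} = 100 - \frac{10233046412}{15} = - \frac{10233044912}{15}$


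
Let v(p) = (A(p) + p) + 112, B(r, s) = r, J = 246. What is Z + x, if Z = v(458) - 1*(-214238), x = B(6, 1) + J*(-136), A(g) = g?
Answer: 181816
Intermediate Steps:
v(p) = 112 + 2*p (v(p) = (p + p) + 112 = 2*p + 112 = 112 + 2*p)
x = -33450 (x = 6 + 246*(-136) = 6 - 33456 = -33450)
Z = 215266 (Z = (112 + 2*458) - 1*(-214238) = (112 + 916) + 214238 = 1028 + 214238 = 215266)
Z + x = 215266 - 33450 = 181816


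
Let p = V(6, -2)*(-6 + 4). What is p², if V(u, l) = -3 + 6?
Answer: 36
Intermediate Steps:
V(u, l) = 3
p = -6 (p = 3*(-6 + 4) = 3*(-2) = -6)
p² = (-6)² = 36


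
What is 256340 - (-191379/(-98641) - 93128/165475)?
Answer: 4184117794020523/16322619475 ≈ 2.5634e+5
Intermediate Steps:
256340 - (-191379/(-98641) - 93128/165475) = 256340 - (-191379*(-1/98641) - 93128*1/165475) = 256340 - (191379/98641 - 93128/165475) = 256340 - 1*22482200977/16322619475 = 256340 - 22482200977/16322619475 = 4184117794020523/16322619475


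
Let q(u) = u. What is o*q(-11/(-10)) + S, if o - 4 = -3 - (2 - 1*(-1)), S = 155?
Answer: 764/5 ≈ 152.80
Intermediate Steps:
o = -2 (o = 4 + (-3 - (2 - 1*(-1))) = 4 + (-3 - (2 + 1)) = 4 + (-3 - 1*3) = 4 + (-3 - 3) = 4 - 6 = -2)
o*q(-11/(-10)) + S = -(-22)/(-10) + 155 = -(-22)*(-1)/10 + 155 = -2*11/10 + 155 = -11/5 + 155 = 764/5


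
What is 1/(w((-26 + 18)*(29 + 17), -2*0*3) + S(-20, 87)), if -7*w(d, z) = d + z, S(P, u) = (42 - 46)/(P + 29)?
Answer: 63/3284 ≈ 0.019184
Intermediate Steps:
S(P, u) = -4/(29 + P)
w(d, z) = -d/7 - z/7 (w(d, z) = -(d + z)/7 = -d/7 - z/7)
1/(w((-26 + 18)*(29 + 17), -2*0*3) + S(-20, 87)) = 1/((-(-26 + 18)*(29 + 17)/7 - (-2*0)*3/7) - 4/(29 - 20)) = 1/((-(-8)*46/7 - 0*3) - 4/9) = 1/((-⅐*(-368) - ⅐*0) - 4*⅑) = 1/((368/7 + 0) - 4/9) = 1/(368/7 - 4/9) = 1/(3284/63) = 63/3284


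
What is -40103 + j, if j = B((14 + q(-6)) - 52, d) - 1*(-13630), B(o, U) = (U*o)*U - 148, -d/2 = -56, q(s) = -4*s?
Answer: -202237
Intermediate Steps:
d = 112 (d = -2*(-56) = 112)
B(o, U) = -148 + o*U² (B(o, U) = o*U² - 148 = -148 + o*U²)
j = -162134 (j = (-148 + ((14 - 4*(-6)) - 52)*112²) - 1*(-13630) = (-148 + ((14 + 24) - 52)*12544) + 13630 = (-148 + (38 - 52)*12544) + 13630 = (-148 - 14*12544) + 13630 = (-148 - 175616) + 13630 = -175764 + 13630 = -162134)
-40103 + j = -40103 - 162134 = -202237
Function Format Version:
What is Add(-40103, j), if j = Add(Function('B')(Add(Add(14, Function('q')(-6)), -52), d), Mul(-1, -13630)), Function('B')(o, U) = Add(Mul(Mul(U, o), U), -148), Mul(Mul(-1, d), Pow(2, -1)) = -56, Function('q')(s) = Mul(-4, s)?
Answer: -202237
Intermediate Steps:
d = 112 (d = Mul(-2, -56) = 112)
Function('B')(o, U) = Add(-148, Mul(o, Pow(U, 2))) (Function('B')(o, U) = Add(Mul(o, Pow(U, 2)), -148) = Add(-148, Mul(o, Pow(U, 2))))
j = -162134 (j = Add(Add(-148, Mul(Add(Add(14, Mul(-4, -6)), -52), Pow(112, 2))), Mul(-1, -13630)) = Add(Add(-148, Mul(Add(Add(14, 24), -52), 12544)), 13630) = Add(Add(-148, Mul(Add(38, -52), 12544)), 13630) = Add(Add(-148, Mul(-14, 12544)), 13630) = Add(Add(-148, -175616), 13630) = Add(-175764, 13630) = -162134)
Add(-40103, j) = Add(-40103, -162134) = -202237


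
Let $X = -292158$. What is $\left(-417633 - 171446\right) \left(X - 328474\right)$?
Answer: $365601277928$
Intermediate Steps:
$\left(-417633 - 171446\right) \left(X - 328474\right) = \left(-417633 - 171446\right) \left(-292158 - 328474\right) = \left(-589079\right) \left(-620632\right) = 365601277928$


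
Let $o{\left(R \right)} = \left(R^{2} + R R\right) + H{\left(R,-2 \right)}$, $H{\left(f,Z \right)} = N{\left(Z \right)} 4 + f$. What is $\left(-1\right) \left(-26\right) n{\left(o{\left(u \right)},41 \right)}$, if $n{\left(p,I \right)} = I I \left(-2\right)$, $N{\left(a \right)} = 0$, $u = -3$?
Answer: $-87412$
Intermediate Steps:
$H{\left(f,Z \right)} = f$ ($H{\left(f,Z \right)} = 0 \cdot 4 + f = 0 + f = f$)
$o{\left(R \right)} = R + 2 R^{2}$ ($o{\left(R \right)} = \left(R^{2} + R R\right) + R = \left(R^{2} + R^{2}\right) + R = 2 R^{2} + R = R + 2 R^{2}$)
$n{\left(p,I \right)} = - 2 I^{2}$ ($n{\left(p,I \right)} = I^{2} \left(-2\right) = - 2 I^{2}$)
$\left(-1\right) \left(-26\right) n{\left(o{\left(u \right)},41 \right)} = \left(-1\right) \left(-26\right) \left(- 2 \cdot 41^{2}\right) = 26 \left(\left(-2\right) 1681\right) = 26 \left(-3362\right) = -87412$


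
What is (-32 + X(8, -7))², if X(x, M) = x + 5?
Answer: 361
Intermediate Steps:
X(x, M) = 5 + x
(-32 + X(8, -7))² = (-32 + (5 + 8))² = (-32 + 13)² = (-19)² = 361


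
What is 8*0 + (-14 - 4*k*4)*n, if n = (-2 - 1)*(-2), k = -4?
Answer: 300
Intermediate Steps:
n = 6 (n = -3*(-2) = 6)
8*0 + (-14 - 4*k*4)*n = 8*0 + (-14 - 4*(-4)*4)*6 = 0 + (-14 - (-16)*4)*6 = 0 + (-14 - 1*(-64))*6 = 0 + (-14 + 64)*6 = 0 + 50*6 = 0 + 300 = 300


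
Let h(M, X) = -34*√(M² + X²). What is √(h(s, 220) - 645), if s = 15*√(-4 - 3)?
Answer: √(-645 - 170*√1873) ≈ 89.456*I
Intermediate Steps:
s = 15*I*√7 (s = 15*√(-7) = 15*(I*√7) = 15*I*√7 ≈ 39.686*I)
√(h(s, 220) - 645) = √(-34*√((15*I*√7)² + 220²) - 645) = √(-34*√(-1575 + 48400) - 645) = √(-170*√1873 - 645) = √(-645 - 170*√1873)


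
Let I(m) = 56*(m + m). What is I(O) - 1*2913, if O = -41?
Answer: -7505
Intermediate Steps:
I(m) = 112*m (I(m) = 56*(2*m) = 112*m)
I(O) - 1*2913 = 112*(-41) - 1*2913 = -4592 - 2913 = -7505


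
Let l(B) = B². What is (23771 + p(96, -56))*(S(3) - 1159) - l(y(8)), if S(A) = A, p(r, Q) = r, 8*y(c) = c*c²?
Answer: -27594348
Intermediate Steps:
y(c) = c³/8 (y(c) = (c*c²)/8 = c³/8)
(23771 + p(96, -56))*(S(3) - 1159) - l(y(8)) = (23771 + 96)*(3 - 1159) - ((⅛)*8³)² = 23867*(-1156) - ((⅛)*512)² = -27590252 - 1*64² = -27590252 - 1*4096 = -27590252 - 4096 = -27594348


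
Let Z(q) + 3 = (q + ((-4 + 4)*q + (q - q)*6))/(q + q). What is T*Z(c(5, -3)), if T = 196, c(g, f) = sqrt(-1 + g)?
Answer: -490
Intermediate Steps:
Z(q) = -5/2 (Z(q) = -3 + (q + ((-4 + 4)*q + (q - q)*6))/(q + q) = -3 + (q + (0*q + 0*6))/((2*q)) = -3 + (q + (0 + 0))*(1/(2*q)) = -3 + (q + 0)*(1/(2*q)) = -3 + q*(1/(2*q)) = -3 + 1/2 = -5/2)
T*Z(c(5, -3)) = 196*(-5/2) = -490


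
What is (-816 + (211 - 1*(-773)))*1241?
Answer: 208488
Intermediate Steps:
(-816 + (211 - 1*(-773)))*1241 = (-816 + (211 + 773))*1241 = (-816 + 984)*1241 = 168*1241 = 208488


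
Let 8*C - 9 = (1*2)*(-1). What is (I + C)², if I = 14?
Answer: 14161/64 ≈ 221.27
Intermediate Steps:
C = 7/8 (C = 9/8 + ((1*2)*(-1))/8 = 9/8 + (2*(-1))/8 = 9/8 + (⅛)*(-2) = 9/8 - ¼ = 7/8 ≈ 0.87500)
(I + C)² = (14 + 7/8)² = (119/8)² = 14161/64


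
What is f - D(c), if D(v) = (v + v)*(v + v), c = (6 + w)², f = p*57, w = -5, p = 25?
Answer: 1421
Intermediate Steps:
f = 1425 (f = 25*57 = 1425)
c = 1 (c = (6 - 5)² = 1² = 1)
D(v) = 4*v² (D(v) = (2*v)*(2*v) = 4*v²)
f - D(c) = 1425 - 4*1² = 1425 - 4 = 1421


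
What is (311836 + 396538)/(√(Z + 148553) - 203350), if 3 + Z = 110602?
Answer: -36011963225/10337740837 - 708374*√16197/10337740837 ≈ -3.4923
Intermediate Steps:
Z = 110599 (Z = -3 + 110602 = 110599)
(311836 + 396538)/(√(Z + 148553) - 203350) = (311836 + 396538)/(√(110599 + 148553) - 203350) = 708374/(√259152 - 203350) = 708374/(4*√16197 - 203350) = 708374/(-203350 + 4*√16197)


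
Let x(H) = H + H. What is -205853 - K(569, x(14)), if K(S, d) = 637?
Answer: -206490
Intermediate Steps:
x(H) = 2*H
-205853 - K(569, x(14)) = -205853 - 1*637 = -205853 - 637 = -206490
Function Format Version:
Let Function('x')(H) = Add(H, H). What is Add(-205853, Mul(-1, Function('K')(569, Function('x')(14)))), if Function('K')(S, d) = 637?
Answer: -206490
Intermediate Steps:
Function('x')(H) = Mul(2, H)
Add(-205853, Mul(-1, Function('K')(569, Function('x')(14)))) = Add(-205853, Mul(-1, 637)) = Add(-205853, -637) = -206490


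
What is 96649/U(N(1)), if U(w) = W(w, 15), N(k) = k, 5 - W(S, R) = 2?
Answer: 96649/3 ≈ 32216.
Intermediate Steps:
W(S, R) = 3 (W(S, R) = 5 - 1*2 = 5 - 2 = 3)
U(w) = 3
96649/U(N(1)) = 96649/3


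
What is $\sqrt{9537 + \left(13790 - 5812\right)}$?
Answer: $\sqrt{17515} \approx 132.34$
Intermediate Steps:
$\sqrt{9537 + \left(13790 - 5812\right)} = \sqrt{9537 + 7978} = \sqrt{17515}$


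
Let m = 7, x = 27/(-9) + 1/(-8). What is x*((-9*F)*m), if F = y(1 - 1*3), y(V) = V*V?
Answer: 1575/2 ≈ 787.50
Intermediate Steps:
y(V) = V**2
x = -25/8 (x = 27*(-1/9) + 1*(-1/8) = -3 - 1/8 = -25/8 ≈ -3.1250)
F = 4 (F = (1 - 1*3)**2 = (1 - 3)**2 = (-2)**2 = 4)
x*((-9*F)*m) = -25*(-9*4)*7/8 = -(-225)*7/2 = -25/8*(-252) = 1575/2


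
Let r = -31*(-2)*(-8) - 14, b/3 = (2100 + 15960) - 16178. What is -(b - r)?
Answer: -6156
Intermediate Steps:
b = 5646 (b = 3*((2100 + 15960) - 16178) = 3*(18060 - 16178) = 3*1882 = 5646)
r = -510 (r = 62*(-8) - 14 = -496 - 14 = -510)
-(b - r) = -(5646 - 1*(-510)) = -(5646 + 510) = -1*6156 = -6156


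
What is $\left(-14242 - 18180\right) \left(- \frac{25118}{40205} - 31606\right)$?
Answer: $\frac{958141238392}{935} \approx 1.0247 \cdot 10^{9}$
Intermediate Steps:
$\left(-14242 - 18180\right) \left(- \frac{25118}{40205} - 31606\right) = - 32422 \left(\left(-25118\right) \frac{1}{40205} - 31606\right) = - 32422 \left(- \frac{25118}{40205} - 31606\right) = \left(-32422\right) \left(- \frac{1270744348}{40205}\right) = \frac{958141238392}{935}$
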